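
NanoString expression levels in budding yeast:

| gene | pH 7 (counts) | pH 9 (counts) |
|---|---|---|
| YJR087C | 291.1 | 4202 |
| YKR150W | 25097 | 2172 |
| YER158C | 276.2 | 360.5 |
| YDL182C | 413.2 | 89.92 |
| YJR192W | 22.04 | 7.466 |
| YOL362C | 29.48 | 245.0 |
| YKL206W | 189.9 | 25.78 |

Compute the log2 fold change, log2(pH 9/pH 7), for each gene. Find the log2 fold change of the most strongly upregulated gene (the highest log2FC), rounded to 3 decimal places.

3.851

log2(4202/291.1) = 3.851  (YJR087C)
log2(2172/25097) = -3.530  (YKR150W)
log2(360.5/276.2) = 0.384  (YER158C)
log2(89.92/413.2) = -2.200  (YDL182C)
log2(7.466/22.04) = -1.562  (YJR192W)
log2(245.0/29.48) = 3.055  (YOL362C)
log2(25.78/189.9) = -2.881  (YKL206W)
YJR087C is most strongly upregulated.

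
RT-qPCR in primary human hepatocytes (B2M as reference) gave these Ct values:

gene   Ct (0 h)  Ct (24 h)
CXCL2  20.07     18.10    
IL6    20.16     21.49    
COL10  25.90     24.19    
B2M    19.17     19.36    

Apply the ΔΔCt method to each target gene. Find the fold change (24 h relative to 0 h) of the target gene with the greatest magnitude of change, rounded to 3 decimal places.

4.469

CXCL2: ΔΔCt = (18.10−19.36) − (20.07−19.17) = -1.26 − 0.90 = -2.16; fold change = 2^2.16 = 4.469
IL6: ΔΔCt = (21.49−19.36) − (20.16−19.17) = 2.13 − 0.99 = 1.14; fold change = 2^-1.14 = 0.454
COL10: ΔΔCt = (24.19−19.36) − (25.90−19.17) = 4.83 − 6.73 = -1.90; fold change = 2^1.90 = 3.732
CXCL2 has the largest |ΔΔCt| = 2.16.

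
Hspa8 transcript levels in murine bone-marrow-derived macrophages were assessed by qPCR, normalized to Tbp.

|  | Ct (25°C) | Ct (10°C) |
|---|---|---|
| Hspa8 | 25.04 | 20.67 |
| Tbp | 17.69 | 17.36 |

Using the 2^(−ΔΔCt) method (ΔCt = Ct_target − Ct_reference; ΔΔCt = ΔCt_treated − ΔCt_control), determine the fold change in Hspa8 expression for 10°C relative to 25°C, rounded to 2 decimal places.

ΔCt(25°C) = 25.040 − 17.690 = 7.350
ΔCt(10°C) = 20.670 − 17.360 = 3.310
ΔΔCt = 3.310 − 7.350 = -4.040
Fold change = 2^(−(-4.040)) = 2^4.040 = 16.450

16.45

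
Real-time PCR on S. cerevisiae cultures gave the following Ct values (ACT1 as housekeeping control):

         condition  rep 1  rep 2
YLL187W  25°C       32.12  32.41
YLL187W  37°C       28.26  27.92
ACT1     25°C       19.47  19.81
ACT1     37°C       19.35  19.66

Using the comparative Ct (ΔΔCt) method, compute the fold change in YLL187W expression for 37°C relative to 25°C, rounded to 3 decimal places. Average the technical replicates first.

16.450

Mean Ct: YLL187W 25°C 32.265; YLL187W 37°C 28.090; ACT1 25°C 19.640; ACT1 37°C 19.505
ΔCt(25°C) = 32.265 − 19.640 = 12.625
ΔCt(37°C) = 28.090 − 19.505 = 8.585
ΔΔCt = 8.585 − 12.625 = -4.040
Fold change = 2^(−(-4.040)) = 2^4.040 = 16.4498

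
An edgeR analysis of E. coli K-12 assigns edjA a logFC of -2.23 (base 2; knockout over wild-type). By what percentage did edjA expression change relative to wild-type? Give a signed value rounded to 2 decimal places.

-78.68%

Fold change = 2^(-2.23) = 0.2132
Percent change = (FC − 1) × 100% = (0.2132 − 1) × 100 = -78.68%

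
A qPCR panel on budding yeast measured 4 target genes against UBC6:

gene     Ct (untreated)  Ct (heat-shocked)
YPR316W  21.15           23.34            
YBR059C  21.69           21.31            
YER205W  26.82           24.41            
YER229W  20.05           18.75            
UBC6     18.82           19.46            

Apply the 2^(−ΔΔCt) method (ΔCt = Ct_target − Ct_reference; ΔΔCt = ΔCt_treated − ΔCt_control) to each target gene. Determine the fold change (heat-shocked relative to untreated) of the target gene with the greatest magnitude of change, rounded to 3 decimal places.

YPR316W: ΔΔCt = (23.34−19.46) − (21.15−18.82) = 3.88 − 2.33 = 1.55; fold change = 2^-1.55 = 0.342
YBR059C: ΔΔCt = (21.31−19.46) − (21.69−18.82) = 1.85 − 2.87 = -1.02; fold change = 2^1.02 = 2.028
YER205W: ΔΔCt = (24.41−19.46) − (26.82−18.82) = 4.95 − 8.00 = -3.05; fold change = 2^3.05 = 8.282
YER229W: ΔΔCt = (18.75−19.46) − (20.05−18.82) = -0.71 − 1.23 = -1.94; fold change = 2^1.94 = 3.837
YER205W has the largest |ΔΔCt| = 3.05.

8.282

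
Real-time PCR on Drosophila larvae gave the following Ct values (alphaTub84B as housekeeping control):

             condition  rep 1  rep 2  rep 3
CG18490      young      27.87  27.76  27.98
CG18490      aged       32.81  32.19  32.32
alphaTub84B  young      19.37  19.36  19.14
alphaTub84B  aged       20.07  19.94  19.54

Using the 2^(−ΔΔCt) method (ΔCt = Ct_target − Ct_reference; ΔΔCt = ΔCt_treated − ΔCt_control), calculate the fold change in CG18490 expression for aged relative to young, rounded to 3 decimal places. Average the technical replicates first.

Mean Ct: CG18490 young 27.870; CG18490 aged 32.440; alphaTub84B young 19.290; alphaTub84B aged 19.850
ΔCt(young) = 27.870 − 19.290 = 8.580
ΔCt(aged) = 32.440 − 19.850 = 12.590
ΔΔCt = 12.590 − 8.580 = 4.010
Fold change = 2^(−4.010) = 0.0621

0.062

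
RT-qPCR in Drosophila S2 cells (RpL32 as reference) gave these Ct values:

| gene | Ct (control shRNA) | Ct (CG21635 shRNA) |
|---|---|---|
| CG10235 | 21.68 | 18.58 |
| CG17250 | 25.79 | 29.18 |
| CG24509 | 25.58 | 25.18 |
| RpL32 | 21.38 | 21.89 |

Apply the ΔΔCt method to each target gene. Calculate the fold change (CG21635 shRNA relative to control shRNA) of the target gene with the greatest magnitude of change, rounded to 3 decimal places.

12.210

CG10235: ΔΔCt = (18.58−21.89) − (21.68−21.38) = -3.31 − 0.30 = -3.61; fold change = 2^3.61 = 12.210
CG17250: ΔΔCt = (29.18−21.89) − (25.79−21.38) = 7.29 − 4.41 = 2.88; fold change = 2^-2.88 = 0.136
CG24509: ΔΔCt = (25.18−21.89) − (25.58−21.38) = 3.29 − 4.20 = -0.91; fold change = 2^0.91 = 1.879
CG10235 has the largest |ΔΔCt| = 3.61.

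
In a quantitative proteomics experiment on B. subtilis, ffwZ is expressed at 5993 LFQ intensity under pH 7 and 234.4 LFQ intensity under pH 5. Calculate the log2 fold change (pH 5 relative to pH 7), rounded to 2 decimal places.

-4.68

Fold change = 234.4 / 5993 = 0.0391
log2(0.0391) = -4.676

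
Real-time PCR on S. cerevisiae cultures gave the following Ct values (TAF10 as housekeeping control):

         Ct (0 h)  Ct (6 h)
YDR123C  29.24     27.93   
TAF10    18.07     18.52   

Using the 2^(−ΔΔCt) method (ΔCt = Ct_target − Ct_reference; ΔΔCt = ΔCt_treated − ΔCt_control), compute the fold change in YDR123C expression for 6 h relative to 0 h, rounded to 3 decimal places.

ΔCt(0 h) = 29.240 − 18.070 = 11.170
ΔCt(6 h) = 27.930 − 18.520 = 9.410
ΔΔCt = 9.410 − 11.170 = -1.760
Fold change = 2^(−(-1.760)) = 2^1.760 = 3.3870

3.387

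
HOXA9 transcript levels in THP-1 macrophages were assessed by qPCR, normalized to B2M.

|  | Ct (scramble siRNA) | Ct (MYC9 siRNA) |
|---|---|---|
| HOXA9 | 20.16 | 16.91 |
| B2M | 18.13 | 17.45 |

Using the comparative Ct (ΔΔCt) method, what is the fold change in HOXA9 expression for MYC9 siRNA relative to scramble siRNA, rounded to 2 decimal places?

ΔCt(scramble siRNA) = 20.160 − 18.130 = 2.030
ΔCt(MYC9 siRNA) = 16.910 − 17.450 = -0.540
ΔΔCt = -0.540 − 2.030 = -2.570
Fold change = 2^(−(-2.570)) = 2^2.570 = 5.938

5.94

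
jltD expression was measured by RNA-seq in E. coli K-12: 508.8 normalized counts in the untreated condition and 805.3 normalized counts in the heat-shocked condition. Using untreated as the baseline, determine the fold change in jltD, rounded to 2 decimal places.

1.58

Fold change = 805.3 / 508.8 = 1.583
jltD is upregulated.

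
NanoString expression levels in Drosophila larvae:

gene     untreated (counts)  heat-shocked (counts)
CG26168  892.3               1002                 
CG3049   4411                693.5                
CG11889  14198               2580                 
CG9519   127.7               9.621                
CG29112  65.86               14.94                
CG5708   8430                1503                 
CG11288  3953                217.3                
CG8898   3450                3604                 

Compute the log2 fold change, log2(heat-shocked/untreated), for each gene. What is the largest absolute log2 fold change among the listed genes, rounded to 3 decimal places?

4.185

log2(1002/892.3) = 0.167  (CG26168)
log2(693.5/4411) = -2.669  (CG3049)
log2(2580/14198) = -2.460  (CG11889)
log2(9.621/127.7) = -3.730  (CG9519)
log2(14.94/65.86) = -2.140  (CG29112)
log2(1503/8430) = -2.488  (CG5708)
log2(217.3/3953) = -4.185  (CG11288)
log2(3604/3450) = 0.063  (CG8898)
The largest magnitude belongs to CG11288.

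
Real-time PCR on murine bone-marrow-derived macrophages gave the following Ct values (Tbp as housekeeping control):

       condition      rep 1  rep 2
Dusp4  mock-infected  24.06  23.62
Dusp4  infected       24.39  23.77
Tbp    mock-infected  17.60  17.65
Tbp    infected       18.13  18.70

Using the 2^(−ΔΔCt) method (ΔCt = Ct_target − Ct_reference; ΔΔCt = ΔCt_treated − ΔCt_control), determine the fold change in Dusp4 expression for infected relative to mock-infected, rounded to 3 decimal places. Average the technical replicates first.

Mean Ct: Dusp4 mock-infected 23.840; Dusp4 infected 24.080; Tbp mock-infected 17.625; Tbp infected 18.415
ΔCt(mock-infected) = 23.840 − 17.625 = 6.215
ΔCt(infected) = 24.080 − 18.415 = 5.665
ΔΔCt = 5.665 − 6.215 = -0.550
Fold change = 2^(−(-0.550)) = 2^0.550 = 1.4641

1.464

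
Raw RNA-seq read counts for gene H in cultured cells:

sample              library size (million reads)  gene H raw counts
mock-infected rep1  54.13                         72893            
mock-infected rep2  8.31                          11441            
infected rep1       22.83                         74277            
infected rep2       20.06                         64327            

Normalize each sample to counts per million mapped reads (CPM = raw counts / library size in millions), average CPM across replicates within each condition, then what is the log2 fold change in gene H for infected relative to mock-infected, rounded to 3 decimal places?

CPM(mock-infected rep1) = 72893 / 54.13 = 1346.6285
CPM(mock-infected rep2) = 11441 / 8.31 = 1376.7750
CPM(infected rep1) = 74277 / 22.83 = 3253.4823
CPM(infected rep2) = 64327 / 20.06 = 3206.7298
mean CPM(mock-infected) = 1361.7017; mean CPM(infected) = 3230.1060
Fold change = 3230.1060 / 1361.7017 = 2.37211
log2(2.37211) = 1.2462

1.246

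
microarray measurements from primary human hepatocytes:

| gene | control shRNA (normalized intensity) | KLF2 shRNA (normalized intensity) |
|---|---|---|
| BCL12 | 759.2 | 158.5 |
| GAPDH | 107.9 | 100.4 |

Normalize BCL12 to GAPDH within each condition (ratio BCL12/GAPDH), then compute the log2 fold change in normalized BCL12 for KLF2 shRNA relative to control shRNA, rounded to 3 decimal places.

BCL12/GAPDH (control shRNA) = 759.2 / 107.9 = 7.0361
BCL12/GAPDH (KLF2 shRNA) = 158.5 / 100.4 = 1.5787
Fold change = 1.5787 / 7.0361 = 0.2244
log2(0.2244) = -2.1561

-2.156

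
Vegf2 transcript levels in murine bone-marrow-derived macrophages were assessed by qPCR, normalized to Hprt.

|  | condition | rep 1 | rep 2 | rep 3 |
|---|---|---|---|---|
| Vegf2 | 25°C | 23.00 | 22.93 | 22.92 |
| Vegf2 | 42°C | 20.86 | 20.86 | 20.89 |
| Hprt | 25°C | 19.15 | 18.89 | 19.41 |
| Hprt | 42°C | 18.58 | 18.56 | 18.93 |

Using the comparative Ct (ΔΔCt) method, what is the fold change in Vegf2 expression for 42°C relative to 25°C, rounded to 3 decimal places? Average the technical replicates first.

Mean Ct: Vegf2 25°C 22.950; Vegf2 42°C 20.870; Hprt 25°C 19.150; Hprt 42°C 18.690
ΔCt(25°C) = 22.950 − 19.150 = 3.800
ΔCt(42°C) = 20.870 − 18.690 = 2.180
ΔΔCt = 2.180 − 3.800 = -1.620
Fold change = 2^(−(-1.620)) = 2^1.620 = 3.0738

3.074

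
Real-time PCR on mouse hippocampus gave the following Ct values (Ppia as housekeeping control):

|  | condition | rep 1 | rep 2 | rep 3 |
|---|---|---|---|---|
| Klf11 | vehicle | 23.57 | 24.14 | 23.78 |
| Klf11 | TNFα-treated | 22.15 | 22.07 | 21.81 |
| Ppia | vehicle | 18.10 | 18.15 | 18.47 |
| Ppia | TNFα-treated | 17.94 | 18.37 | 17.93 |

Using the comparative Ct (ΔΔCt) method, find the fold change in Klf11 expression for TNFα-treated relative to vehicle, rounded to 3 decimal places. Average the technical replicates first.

Mean Ct: Klf11 vehicle 23.830; Klf11 TNFα-treated 22.010; Ppia vehicle 18.240; Ppia TNFα-treated 18.080
ΔCt(vehicle) = 23.830 − 18.240 = 5.590
ΔCt(TNFα-treated) = 22.010 − 18.080 = 3.930
ΔΔCt = 3.930 − 5.590 = -1.660
Fold change = 2^(−(-1.660)) = 2^1.660 = 3.1602

3.160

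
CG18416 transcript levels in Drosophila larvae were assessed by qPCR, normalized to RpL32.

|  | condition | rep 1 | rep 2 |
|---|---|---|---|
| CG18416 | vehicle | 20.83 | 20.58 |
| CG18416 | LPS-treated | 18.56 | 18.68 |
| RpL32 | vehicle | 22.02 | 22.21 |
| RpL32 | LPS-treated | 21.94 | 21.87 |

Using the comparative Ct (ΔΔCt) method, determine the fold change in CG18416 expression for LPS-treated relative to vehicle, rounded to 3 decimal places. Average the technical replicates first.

3.668

Mean Ct: CG18416 vehicle 20.705; CG18416 LPS-treated 18.620; RpL32 vehicle 22.115; RpL32 LPS-treated 21.905
ΔCt(vehicle) = 20.705 − 22.115 = -1.410
ΔCt(LPS-treated) = 18.620 − 21.905 = -3.285
ΔΔCt = -3.285 − (-1.410) = -1.875
Fold change = 2^(−(-1.875)) = 2^1.875 = 3.6680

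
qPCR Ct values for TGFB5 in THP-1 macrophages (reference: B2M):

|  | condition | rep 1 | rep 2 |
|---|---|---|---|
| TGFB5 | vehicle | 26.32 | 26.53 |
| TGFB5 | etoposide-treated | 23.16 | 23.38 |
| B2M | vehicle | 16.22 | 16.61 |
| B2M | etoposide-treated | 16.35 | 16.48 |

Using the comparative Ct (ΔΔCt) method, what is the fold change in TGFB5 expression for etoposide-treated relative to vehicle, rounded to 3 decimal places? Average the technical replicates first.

Mean Ct: TGFB5 vehicle 26.425; TGFB5 etoposide-treated 23.270; B2M vehicle 16.415; B2M etoposide-treated 16.415
ΔCt(vehicle) = 26.425 − 16.415 = 10.010
ΔCt(etoposide-treated) = 23.270 − 16.415 = 6.855
ΔΔCt = 6.855 − 10.010 = -3.155
Fold change = 2^(−(-3.155)) = 2^3.155 = 8.9074

8.907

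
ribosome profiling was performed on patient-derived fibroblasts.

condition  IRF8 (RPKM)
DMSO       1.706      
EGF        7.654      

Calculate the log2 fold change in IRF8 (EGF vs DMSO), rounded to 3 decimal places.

Fold change = 7.654 / 1.706 = 4.4865
log2(4.4865) = 2.1656

2.166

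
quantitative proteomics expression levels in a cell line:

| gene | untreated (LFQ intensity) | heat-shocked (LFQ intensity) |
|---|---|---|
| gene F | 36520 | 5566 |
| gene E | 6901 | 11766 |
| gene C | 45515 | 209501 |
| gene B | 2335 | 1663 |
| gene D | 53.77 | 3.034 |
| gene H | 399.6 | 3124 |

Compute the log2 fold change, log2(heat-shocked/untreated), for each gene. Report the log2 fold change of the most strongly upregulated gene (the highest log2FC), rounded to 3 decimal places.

2.967

log2(5566/36520) = -2.714  (gene F)
log2(11766/6901) = 0.770  (gene E)
log2(209501/45515) = 2.203  (gene C)
log2(1663/2335) = -0.490  (gene B)
log2(3.034/53.77) = -4.148  (gene D)
log2(3124/399.6) = 2.967  (gene H)
gene H is most strongly upregulated.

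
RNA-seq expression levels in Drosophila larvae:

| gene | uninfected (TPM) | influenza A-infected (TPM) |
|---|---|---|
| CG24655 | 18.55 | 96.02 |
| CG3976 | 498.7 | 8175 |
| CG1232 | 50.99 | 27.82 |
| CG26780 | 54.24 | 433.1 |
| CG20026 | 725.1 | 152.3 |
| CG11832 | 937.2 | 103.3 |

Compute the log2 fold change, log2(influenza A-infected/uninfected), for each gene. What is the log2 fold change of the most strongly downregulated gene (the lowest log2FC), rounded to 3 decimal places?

log2(96.02/18.55) = 2.372  (CG24655)
log2(8175/498.7) = 4.035  (CG3976)
log2(27.82/50.99) = -0.874  (CG1232)
log2(433.1/54.24) = 2.997  (CG26780)
log2(152.3/725.1) = -2.251  (CG20026)
log2(103.3/937.2) = -3.182  (CG11832)
CG11832 is most strongly downregulated.

-3.182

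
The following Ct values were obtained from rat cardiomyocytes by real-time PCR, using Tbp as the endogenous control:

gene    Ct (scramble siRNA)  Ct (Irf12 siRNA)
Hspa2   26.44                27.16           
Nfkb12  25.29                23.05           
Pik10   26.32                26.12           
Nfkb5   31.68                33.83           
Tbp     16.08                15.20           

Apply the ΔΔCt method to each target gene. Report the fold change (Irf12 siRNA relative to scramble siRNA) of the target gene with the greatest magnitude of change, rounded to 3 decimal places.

0.122

Hspa2: ΔΔCt = (27.16−15.20) − (26.44−16.08) = 11.96 − 10.36 = 1.60; fold change = 2^-1.60 = 0.330
Nfkb12: ΔΔCt = (23.05−15.20) − (25.29−16.08) = 7.85 − 9.21 = -1.36; fold change = 2^1.36 = 2.567
Pik10: ΔΔCt = (26.12−15.20) − (26.32−16.08) = 10.92 − 10.24 = 0.68; fold change = 2^-0.68 = 0.624
Nfkb5: ΔΔCt = (33.83−15.20) − (31.68−16.08) = 18.63 − 15.60 = 3.03; fold change = 2^-3.03 = 0.122
Nfkb5 has the largest |ΔΔCt| = 3.03.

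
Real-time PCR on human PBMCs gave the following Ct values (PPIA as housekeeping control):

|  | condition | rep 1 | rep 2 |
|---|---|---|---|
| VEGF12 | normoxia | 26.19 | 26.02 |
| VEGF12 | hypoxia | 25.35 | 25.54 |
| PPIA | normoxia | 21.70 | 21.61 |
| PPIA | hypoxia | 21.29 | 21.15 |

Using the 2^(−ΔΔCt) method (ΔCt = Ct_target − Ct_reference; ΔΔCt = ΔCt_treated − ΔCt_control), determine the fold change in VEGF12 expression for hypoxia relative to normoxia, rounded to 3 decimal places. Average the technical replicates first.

1.169

Mean Ct: VEGF12 normoxia 26.105; VEGF12 hypoxia 25.445; PPIA normoxia 21.655; PPIA hypoxia 21.220
ΔCt(normoxia) = 26.105 − 21.655 = 4.450
ΔCt(hypoxia) = 25.445 − 21.220 = 4.225
ΔΔCt = 4.225 − 4.450 = -0.225
Fold change = 2^(−(-0.225)) = 2^0.225 = 1.1688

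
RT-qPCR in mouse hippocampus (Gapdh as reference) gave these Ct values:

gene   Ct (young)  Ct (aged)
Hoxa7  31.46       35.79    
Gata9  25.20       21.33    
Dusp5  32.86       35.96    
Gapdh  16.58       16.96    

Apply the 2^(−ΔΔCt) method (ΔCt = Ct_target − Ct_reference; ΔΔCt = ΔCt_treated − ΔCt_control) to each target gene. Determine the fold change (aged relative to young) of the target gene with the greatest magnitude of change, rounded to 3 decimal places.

Hoxa7: ΔΔCt = (35.79−16.96) − (31.46−16.58) = 18.83 − 14.88 = 3.95; fold change = 2^-3.95 = 0.065
Gata9: ΔΔCt = (21.33−16.96) − (25.20−16.58) = 4.37 − 8.62 = -4.25; fold change = 2^4.25 = 19.027
Dusp5: ΔΔCt = (35.96−16.96) − (32.86−16.58) = 19.00 − 16.28 = 2.72; fold change = 2^-2.72 = 0.152
Gata9 has the largest |ΔΔCt| = 4.25.

19.027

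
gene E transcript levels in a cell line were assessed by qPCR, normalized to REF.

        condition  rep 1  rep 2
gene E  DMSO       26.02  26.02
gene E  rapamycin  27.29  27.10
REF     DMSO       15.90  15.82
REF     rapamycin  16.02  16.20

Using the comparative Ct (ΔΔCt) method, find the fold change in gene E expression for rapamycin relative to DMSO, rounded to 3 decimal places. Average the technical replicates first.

Mean Ct: gene E DMSO 26.020; gene E rapamycin 27.195; REF DMSO 15.860; REF rapamycin 16.110
ΔCt(DMSO) = 26.020 − 15.860 = 10.160
ΔCt(rapamycin) = 27.195 − 16.110 = 11.085
ΔΔCt = 11.085 − 10.160 = 0.925
Fold change = 2^(−0.925) = 0.5267

0.527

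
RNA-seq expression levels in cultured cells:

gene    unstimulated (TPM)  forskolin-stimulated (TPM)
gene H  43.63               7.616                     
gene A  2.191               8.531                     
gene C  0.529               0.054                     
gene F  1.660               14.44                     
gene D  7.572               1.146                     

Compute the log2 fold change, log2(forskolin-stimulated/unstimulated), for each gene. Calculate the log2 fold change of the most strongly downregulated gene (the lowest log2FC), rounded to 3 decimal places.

-3.292

log2(7.616/43.63) = -2.518  (gene H)
log2(8.531/2.191) = 1.961  (gene A)
log2(0.054/0.529) = -3.292  (gene C)
log2(14.44/1.660) = 3.121  (gene F)
log2(1.146/7.572) = -2.724  (gene D)
gene C is most strongly downregulated.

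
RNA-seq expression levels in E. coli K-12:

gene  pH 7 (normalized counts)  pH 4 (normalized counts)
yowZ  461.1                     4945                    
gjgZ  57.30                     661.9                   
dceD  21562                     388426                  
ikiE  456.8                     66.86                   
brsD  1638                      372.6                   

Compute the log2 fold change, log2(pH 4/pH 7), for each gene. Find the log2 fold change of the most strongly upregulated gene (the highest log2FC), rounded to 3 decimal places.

4.171

log2(4945/461.1) = 3.423  (yowZ)
log2(661.9/57.30) = 3.530  (gjgZ)
log2(388426/21562) = 4.171  (dceD)
log2(66.86/456.8) = -2.772  (ikiE)
log2(372.6/1638) = -2.136  (brsD)
dceD is most strongly upregulated.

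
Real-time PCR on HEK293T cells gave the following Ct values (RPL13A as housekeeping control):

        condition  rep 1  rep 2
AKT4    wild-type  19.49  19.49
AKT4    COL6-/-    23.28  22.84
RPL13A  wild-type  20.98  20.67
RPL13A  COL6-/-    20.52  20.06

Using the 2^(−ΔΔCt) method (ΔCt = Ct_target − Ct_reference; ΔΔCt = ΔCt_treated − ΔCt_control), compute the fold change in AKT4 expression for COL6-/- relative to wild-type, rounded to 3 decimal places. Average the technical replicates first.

0.058

Mean Ct: AKT4 wild-type 19.490; AKT4 COL6-/- 23.060; RPL13A wild-type 20.825; RPL13A COL6-/- 20.290
ΔCt(wild-type) = 19.490 − 20.825 = -1.335
ΔCt(COL6-/-) = 23.060 − 20.290 = 2.770
ΔΔCt = 2.770 − (-1.335) = 4.105
Fold change = 2^(−4.105) = 0.0581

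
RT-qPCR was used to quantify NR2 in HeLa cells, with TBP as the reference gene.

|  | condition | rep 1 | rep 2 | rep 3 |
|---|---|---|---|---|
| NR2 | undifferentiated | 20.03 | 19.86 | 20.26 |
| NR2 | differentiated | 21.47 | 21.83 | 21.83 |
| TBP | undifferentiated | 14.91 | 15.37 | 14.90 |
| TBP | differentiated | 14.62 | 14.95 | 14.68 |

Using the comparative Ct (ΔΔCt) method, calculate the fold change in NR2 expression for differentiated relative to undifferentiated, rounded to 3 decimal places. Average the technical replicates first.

0.255

Mean Ct: NR2 undifferentiated 20.050; NR2 differentiated 21.710; TBP undifferentiated 15.060; TBP differentiated 14.750
ΔCt(undifferentiated) = 20.050 − 15.060 = 4.990
ΔCt(differentiated) = 21.710 − 14.750 = 6.960
ΔΔCt = 6.960 − 4.990 = 1.970
Fold change = 2^(−1.970) = 0.2553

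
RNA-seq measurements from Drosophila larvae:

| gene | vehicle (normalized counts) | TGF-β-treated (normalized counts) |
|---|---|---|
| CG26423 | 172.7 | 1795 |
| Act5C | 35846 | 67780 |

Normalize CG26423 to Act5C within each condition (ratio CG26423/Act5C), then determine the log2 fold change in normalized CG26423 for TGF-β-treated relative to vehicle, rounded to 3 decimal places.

2.459

CG26423/Act5C (vehicle) = 172.7 / 35846 = 0.0048178
CG26423/Act5C (TGF-β-treated) = 1795 / 67780 = 0.026483
Fold change = 0.026483 / 0.0048178 = 5.4968
log2(5.4968) = 2.4586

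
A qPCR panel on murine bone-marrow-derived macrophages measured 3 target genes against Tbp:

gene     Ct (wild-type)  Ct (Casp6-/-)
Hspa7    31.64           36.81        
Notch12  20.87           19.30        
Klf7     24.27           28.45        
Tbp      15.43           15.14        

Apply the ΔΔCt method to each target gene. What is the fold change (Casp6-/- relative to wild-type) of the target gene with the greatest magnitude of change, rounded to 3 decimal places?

Hspa7: ΔΔCt = (36.81−15.14) − (31.64−15.43) = 21.67 − 16.21 = 5.46; fold change = 2^-5.46 = 0.023
Notch12: ΔΔCt = (19.30−15.14) − (20.87−15.43) = 4.16 − 5.44 = -1.28; fold change = 2^1.28 = 2.428
Klf7: ΔΔCt = (28.45−15.14) − (24.27−15.43) = 13.31 − 8.84 = 4.47; fold change = 2^-4.47 = 0.045
Hspa7 has the largest |ΔΔCt| = 5.46.

0.023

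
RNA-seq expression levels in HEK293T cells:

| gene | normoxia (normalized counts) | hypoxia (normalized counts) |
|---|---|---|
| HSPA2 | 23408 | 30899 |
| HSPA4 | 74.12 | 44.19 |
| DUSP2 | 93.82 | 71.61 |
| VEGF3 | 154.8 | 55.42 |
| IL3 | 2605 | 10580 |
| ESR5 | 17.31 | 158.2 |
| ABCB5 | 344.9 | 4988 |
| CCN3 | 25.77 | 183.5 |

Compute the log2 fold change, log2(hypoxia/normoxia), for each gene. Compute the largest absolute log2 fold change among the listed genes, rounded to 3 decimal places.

log2(30899/23408) = 0.401  (HSPA2)
log2(44.19/74.12) = -0.746  (HSPA4)
log2(71.61/93.82) = -0.390  (DUSP2)
log2(55.42/154.8) = -1.482  (VEGF3)
log2(10580/2605) = 2.022  (IL3)
log2(158.2/17.31) = 3.192  (ESR5)
log2(4988/344.9) = 3.854  (ABCB5)
log2(183.5/25.77) = 2.832  (CCN3)
The largest magnitude belongs to ABCB5.

3.854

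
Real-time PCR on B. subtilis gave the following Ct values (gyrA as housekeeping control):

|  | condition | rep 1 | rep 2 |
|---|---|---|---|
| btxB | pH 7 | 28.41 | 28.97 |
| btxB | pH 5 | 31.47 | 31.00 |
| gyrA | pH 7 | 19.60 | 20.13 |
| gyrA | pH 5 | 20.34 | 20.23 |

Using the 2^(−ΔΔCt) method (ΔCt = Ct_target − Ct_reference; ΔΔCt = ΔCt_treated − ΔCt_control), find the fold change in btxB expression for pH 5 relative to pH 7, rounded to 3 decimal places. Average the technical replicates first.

0.229

Mean Ct: btxB pH 7 28.690; btxB pH 5 31.235; gyrA pH 7 19.865; gyrA pH 5 20.285
ΔCt(pH 7) = 28.690 − 19.865 = 8.825
ΔCt(pH 5) = 31.235 − 20.285 = 10.950
ΔΔCt = 10.950 − 8.825 = 2.125
Fold change = 2^(−2.125) = 0.2293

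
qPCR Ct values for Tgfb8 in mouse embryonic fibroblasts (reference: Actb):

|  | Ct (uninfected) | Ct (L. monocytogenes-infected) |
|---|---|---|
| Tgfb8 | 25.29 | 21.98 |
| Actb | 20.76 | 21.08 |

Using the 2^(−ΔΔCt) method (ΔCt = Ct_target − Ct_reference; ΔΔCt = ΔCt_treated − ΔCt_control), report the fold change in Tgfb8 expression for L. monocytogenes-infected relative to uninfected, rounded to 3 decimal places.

12.381

ΔCt(uninfected) = 25.290 − 20.760 = 4.530
ΔCt(L. monocytogenes-infected) = 21.980 − 21.080 = 0.900
ΔΔCt = 0.900 − 4.530 = -3.630
Fold change = 2^(−(-3.630)) = 2^3.630 = 12.3805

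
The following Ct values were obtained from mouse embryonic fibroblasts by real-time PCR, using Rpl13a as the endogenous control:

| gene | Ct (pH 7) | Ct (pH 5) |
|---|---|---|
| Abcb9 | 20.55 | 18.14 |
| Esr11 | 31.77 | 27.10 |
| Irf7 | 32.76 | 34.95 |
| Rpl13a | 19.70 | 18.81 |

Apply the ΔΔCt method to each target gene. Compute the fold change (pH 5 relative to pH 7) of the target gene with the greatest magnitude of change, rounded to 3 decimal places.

13.737

Abcb9: ΔΔCt = (18.14−18.81) − (20.55−19.70) = -0.67 − 0.85 = -1.52; fold change = 2^1.52 = 2.868
Esr11: ΔΔCt = (27.10−18.81) − (31.77−19.70) = 8.29 − 12.07 = -3.78; fold change = 2^3.78 = 13.737
Irf7: ΔΔCt = (34.95−18.81) − (32.76−19.70) = 16.14 − 13.06 = 3.08; fold change = 2^-3.08 = 0.118
Esr11 has the largest |ΔΔCt| = 3.78.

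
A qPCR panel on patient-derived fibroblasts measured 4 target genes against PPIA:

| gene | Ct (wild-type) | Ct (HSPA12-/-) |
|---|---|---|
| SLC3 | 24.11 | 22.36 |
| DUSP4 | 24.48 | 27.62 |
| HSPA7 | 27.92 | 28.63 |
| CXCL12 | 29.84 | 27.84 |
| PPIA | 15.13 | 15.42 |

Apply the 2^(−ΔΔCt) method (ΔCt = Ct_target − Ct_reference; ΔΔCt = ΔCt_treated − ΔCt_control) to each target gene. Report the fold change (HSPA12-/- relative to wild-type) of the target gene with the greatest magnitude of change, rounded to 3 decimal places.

SLC3: ΔΔCt = (22.36−15.42) − (24.11−15.13) = 6.94 − 8.98 = -2.04; fold change = 2^2.04 = 4.112
DUSP4: ΔΔCt = (27.62−15.42) − (24.48−15.13) = 12.20 − 9.35 = 2.85; fold change = 2^-2.85 = 0.139
HSPA7: ΔΔCt = (28.63−15.42) − (27.92−15.13) = 13.21 − 12.79 = 0.42; fold change = 2^-0.42 = 0.747
CXCL12: ΔΔCt = (27.84−15.42) − (29.84−15.13) = 12.42 − 14.71 = -2.29; fold change = 2^2.29 = 4.891
DUSP4 has the largest |ΔΔCt| = 2.85.

0.139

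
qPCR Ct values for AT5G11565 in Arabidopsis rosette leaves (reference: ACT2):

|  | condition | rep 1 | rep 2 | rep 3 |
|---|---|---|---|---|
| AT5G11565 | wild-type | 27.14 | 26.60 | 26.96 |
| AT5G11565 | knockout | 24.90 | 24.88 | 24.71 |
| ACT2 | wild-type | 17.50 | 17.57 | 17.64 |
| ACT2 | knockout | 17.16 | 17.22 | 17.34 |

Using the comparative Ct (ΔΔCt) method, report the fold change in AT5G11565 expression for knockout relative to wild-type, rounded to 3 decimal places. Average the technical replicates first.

3.340

Mean Ct: AT5G11565 wild-type 26.900; AT5G11565 knockout 24.830; ACT2 wild-type 17.570; ACT2 knockout 17.240
ΔCt(wild-type) = 26.900 − 17.570 = 9.330
ΔCt(knockout) = 24.830 − 17.240 = 7.590
ΔΔCt = 7.590 − 9.330 = -1.740
Fold change = 2^(−(-1.740)) = 2^1.740 = 3.3404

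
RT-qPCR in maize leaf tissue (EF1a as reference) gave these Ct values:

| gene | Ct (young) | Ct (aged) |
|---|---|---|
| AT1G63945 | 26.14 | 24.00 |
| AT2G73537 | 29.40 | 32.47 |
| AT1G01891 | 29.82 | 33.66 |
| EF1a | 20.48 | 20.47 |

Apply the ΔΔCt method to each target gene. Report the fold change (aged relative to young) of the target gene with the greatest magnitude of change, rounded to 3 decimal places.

AT1G63945: ΔΔCt = (24.00−20.47) − (26.14−20.48) = 3.53 − 5.66 = -2.13; fold change = 2^2.13 = 4.377
AT2G73537: ΔΔCt = (32.47−20.47) − (29.40−20.48) = 12.00 − 8.92 = 3.08; fold change = 2^-3.08 = 0.118
AT1G01891: ΔΔCt = (33.66−20.47) − (29.82−20.48) = 13.19 − 9.34 = 3.85; fold change = 2^-3.85 = 0.069
AT1G01891 has the largest |ΔΔCt| = 3.85.

0.069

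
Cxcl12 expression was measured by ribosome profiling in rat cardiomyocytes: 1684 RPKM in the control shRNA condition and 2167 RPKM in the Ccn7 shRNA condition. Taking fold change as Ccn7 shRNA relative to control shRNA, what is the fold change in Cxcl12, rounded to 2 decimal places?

1.29

Fold change = 2167 / 1684 = 1.287
Cxcl12 is upregulated.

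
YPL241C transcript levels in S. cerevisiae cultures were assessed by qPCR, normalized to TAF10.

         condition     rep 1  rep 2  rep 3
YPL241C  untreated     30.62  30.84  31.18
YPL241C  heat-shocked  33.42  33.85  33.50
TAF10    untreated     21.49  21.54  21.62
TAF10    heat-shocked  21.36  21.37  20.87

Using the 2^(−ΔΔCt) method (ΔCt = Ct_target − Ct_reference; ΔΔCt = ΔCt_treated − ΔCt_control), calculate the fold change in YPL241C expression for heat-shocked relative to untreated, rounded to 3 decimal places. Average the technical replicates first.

0.120

Mean Ct: YPL241C untreated 30.880; YPL241C heat-shocked 33.590; TAF10 untreated 21.550; TAF10 heat-shocked 21.200
ΔCt(untreated) = 30.880 − 21.550 = 9.330
ΔCt(heat-shocked) = 33.590 − 21.200 = 12.390
ΔΔCt = 12.390 − 9.330 = 3.060
Fold change = 2^(−3.060) = 0.1199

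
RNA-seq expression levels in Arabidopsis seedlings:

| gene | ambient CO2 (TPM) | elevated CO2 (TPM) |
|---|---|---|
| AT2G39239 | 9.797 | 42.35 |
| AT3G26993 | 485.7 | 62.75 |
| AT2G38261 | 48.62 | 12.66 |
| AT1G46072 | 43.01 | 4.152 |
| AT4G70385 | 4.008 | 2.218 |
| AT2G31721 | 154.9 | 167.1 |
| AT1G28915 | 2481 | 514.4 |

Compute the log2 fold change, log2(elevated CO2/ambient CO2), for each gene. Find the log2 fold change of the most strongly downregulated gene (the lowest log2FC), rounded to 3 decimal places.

log2(42.35/9.797) = 2.112  (AT2G39239)
log2(62.75/485.7) = -2.952  (AT3G26993)
log2(12.66/48.62) = -1.941  (AT2G38261)
log2(4.152/43.01) = -3.373  (AT1G46072)
log2(2.218/4.008) = -0.854  (AT4G70385)
log2(167.1/154.9) = 0.109  (AT2G31721)
log2(514.4/2481) = -2.270  (AT1G28915)
AT1G46072 is most strongly downregulated.

-3.373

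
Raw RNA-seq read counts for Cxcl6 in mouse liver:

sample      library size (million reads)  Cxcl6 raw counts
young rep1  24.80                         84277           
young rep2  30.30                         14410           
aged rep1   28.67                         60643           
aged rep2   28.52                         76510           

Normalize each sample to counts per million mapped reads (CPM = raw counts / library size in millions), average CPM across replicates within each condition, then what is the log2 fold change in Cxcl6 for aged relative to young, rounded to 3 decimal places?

0.309

CPM(young rep1) = 84277 / 24.80 = 3398.2661
CPM(young rep2) = 14410 / 30.30 = 475.5776
CPM(aged rep1) = 60643 / 28.67 = 2115.2075
CPM(aged rep2) = 76510 / 28.52 = 2682.6788
mean CPM(young) = 1936.9218; mean CPM(aged) = 2398.9432
Fold change = 2398.9432 / 1936.9218 = 1.23853
log2(1.23853) = 0.3086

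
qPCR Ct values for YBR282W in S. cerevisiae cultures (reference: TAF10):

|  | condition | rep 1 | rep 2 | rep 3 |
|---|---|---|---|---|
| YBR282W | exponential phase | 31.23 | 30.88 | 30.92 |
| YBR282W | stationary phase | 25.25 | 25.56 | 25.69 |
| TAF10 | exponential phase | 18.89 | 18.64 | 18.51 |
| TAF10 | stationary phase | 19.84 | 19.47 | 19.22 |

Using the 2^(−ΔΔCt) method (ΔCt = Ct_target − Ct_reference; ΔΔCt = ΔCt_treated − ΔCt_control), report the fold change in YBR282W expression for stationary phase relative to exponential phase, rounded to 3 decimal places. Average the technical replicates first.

81.008

Mean Ct: YBR282W exponential phase 31.010; YBR282W stationary phase 25.500; TAF10 exponential phase 18.680; TAF10 stationary phase 19.510
ΔCt(exponential phase) = 31.010 − 18.680 = 12.330
ΔCt(stationary phase) = 25.500 − 19.510 = 5.990
ΔΔCt = 5.990 − 12.330 = -6.340
Fold change = 2^(−(-6.340)) = 2^6.340 = 81.0084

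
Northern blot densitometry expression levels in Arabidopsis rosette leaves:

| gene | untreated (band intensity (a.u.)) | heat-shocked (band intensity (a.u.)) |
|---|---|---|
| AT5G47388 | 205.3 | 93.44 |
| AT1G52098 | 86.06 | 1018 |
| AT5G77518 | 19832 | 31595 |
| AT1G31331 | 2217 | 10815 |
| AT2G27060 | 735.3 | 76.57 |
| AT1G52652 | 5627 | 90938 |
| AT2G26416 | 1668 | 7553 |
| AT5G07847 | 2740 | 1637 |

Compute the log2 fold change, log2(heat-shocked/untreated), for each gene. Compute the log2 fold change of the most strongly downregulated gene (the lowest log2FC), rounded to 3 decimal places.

log2(93.44/205.3) = -1.136  (AT5G47388)
log2(1018/86.06) = 3.564  (AT1G52098)
log2(31595/19832) = 0.672  (AT5G77518)
log2(10815/2217) = 2.286  (AT1G31331)
log2(76.57/735.3) = -3.263  (AT2G27060)
log2(90938/5627) = 4.014  (AT1G52652)
log2(7553/1668) = 2.179  (AT2G26416)
log2(1637/2740) = -0.743  (AT5G07847)
AT2G27060 is most strongly downregulated.

-3.263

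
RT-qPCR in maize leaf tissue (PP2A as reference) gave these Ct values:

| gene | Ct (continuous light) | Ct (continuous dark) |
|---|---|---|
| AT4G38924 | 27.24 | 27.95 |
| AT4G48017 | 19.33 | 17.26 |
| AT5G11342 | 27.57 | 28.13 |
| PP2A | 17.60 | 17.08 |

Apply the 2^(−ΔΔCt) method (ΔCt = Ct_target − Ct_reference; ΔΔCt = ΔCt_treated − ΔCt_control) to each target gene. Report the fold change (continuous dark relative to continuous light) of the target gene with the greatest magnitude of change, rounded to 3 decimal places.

2.928

AT4G38924: ΔΔCt = (27.95−17.08) − (27.24−17.60) = 10.87 − 9.64 = 1.23; fold change = 2^-1.23 = 0.426
AT4G48017: ΔΔCt = (17.26−17.08) − (19.33−17.60) = 0.18 − 1.73 = -1.55; fold change = 2^1.55 = 2.928
AT5G11342: ΔΔCt = (28.13−17.08) − (27.57−17.60) = 11.05 − 9.97 = 1.08; fold change = 2^-1.08 = 0.473
AT4G48017 has the largest |ΔΔCt| = 1.55.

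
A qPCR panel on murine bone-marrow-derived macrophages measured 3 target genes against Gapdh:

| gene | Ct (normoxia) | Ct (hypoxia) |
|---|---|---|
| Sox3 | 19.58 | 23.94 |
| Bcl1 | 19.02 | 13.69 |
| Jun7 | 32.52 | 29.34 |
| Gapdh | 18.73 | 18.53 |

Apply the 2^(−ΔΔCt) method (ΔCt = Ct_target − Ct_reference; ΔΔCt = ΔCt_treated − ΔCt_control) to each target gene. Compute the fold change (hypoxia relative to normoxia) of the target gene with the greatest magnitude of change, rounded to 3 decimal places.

Sox3: ΔΔCt = (23.94−18.53) − (19.58−18.73) = 5.41 − 0.85 = 4.56; fold change = 2^-4.56 = 0.042
Bcl1: ΔΔCt = (13.69−18.53) − (19.02−18.73) = -4.84 − 0.29 = -5.13; fold change = 2^5.13 = 35.017
Jun7: ΔΔCt = (29.34−18.53) − (32.52−18.73) = 10.81 − 13.79 = -2.98; fold change = 2^2.98 = 7.890
Bcl1 has the largest |ΔΔCt| = 5.13.

35.017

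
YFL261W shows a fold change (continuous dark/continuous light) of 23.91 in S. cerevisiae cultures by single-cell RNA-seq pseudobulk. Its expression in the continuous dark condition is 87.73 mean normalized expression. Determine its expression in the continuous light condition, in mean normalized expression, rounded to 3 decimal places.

3.669

continuous light expression = 87.73 / 23.91 = 3.669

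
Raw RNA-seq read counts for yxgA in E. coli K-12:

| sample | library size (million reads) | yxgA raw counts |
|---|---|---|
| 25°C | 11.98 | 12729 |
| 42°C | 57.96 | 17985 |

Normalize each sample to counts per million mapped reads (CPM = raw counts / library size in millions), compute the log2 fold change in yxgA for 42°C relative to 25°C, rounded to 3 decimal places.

-1.776

CPM(25°C) = 12729 / 11.98 = 1062.5209
CPM(42°C) = 17985 / 57.96 = 310.3002
Fold change = 310.3002 / 1062.5209 = 0.29204
log2(0.29204) = -1.7758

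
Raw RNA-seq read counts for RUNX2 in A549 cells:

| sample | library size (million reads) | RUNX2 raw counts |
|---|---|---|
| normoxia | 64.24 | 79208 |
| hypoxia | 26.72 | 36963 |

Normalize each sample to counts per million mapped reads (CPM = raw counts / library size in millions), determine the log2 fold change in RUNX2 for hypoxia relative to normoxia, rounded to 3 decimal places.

0.166

CPM(normoxia) = 79208 / 64.24 = 1233.0012
CPM(hypoxia) = 36963 / 26.72 = 1383.3458
Fold change = 1383.3458 / 1233.0012 = 1.12193
log2(1.12193) = 0.1660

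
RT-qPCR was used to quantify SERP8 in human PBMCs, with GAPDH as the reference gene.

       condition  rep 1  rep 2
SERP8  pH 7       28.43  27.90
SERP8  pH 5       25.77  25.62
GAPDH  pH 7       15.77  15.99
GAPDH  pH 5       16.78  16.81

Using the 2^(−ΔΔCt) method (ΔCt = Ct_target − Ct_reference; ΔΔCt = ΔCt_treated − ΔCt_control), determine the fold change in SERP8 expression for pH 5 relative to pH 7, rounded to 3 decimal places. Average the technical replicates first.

10.447

Mean Ct: SERP8 pH 7 28.165; SERP8 pH 5 25.695; GAPDH pH 7 15.880; GAPDH pH 5 16.795
ΔCt(pH 7) = 28.165 − 15.880 = 12.285
ΔCt(pH 5) = 25.695 − 16.795 = 8.900
ΔΔCt = 8.900 − 12.285 = -3.385
Fold change = 2^(−(-3.385)) = 2^3.385 = 10.4469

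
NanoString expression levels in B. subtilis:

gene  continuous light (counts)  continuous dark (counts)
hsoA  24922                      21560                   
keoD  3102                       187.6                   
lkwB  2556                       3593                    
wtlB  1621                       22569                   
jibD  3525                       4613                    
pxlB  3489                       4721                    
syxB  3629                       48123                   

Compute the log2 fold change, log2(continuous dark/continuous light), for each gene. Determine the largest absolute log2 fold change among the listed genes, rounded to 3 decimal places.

4.047

log2(21560/24922) = -0.209  (hsoA)
log2(187.6/3102) = -4.047  (keoD)
log2(3593/2556) = 0.491  (lkwB)
log2(22569/1621) = 3.799  (wtlB)
log2(4613/3525) = 0.388  (jibD)
log2(4721/3489) = 0.436  (pxlB)
log2(48123/3629) = 3.729  (syxB)
The largest magnitude belongs to keoD.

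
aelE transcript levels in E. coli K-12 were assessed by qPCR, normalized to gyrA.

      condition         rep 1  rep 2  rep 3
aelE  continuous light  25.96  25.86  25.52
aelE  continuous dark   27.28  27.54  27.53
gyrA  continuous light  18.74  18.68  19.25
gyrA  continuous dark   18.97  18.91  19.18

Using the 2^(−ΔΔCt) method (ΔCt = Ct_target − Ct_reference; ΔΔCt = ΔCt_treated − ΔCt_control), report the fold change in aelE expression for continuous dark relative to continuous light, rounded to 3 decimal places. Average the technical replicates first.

0.344

Mean Ct: aelE continuous light 25.780; aelE continuous dark 27.450; gyrA continuous light 18.890; gyrA continuous dark 19.020
ΔCt(continuous light) = 25.780 − 18.890 = 6.890
ΔCt(continuous dark) = 27.450 − 19.020 = 8.430
ΔΔCt = 8.430 − 6.890 = 1.540
Fold change = 2^(−1.540) = 0.3439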